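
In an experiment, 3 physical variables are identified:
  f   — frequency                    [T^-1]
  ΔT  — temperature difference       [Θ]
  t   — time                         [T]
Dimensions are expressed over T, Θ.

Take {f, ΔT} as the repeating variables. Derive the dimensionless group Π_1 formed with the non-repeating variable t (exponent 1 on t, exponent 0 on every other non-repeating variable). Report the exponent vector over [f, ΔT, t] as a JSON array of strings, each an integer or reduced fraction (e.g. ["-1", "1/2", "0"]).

Dimensional matrix (T×Θ by f×ΔT×t):
  T: [-1  0  1]
  Θ: [ 0  1  0]
Echelon form has 2 nonzero rows (pivots: f,ΔT)
Repeat: f,ΔT; free: t
RREF:
  r0: [   1    0   -1]
  r1: [   0    1    0]
Fix exponent of t at 1; solve each RREF row for its pivot's exponent:
  r0: exp(f) + (-1)·1 = 0 ⇒ exp(f) = 1
  r1: exp(ΔT) + (0)·1 = 0 ⇒ exp(ΔT) = 0
Π_1 = f · t

["1", "0", "1"]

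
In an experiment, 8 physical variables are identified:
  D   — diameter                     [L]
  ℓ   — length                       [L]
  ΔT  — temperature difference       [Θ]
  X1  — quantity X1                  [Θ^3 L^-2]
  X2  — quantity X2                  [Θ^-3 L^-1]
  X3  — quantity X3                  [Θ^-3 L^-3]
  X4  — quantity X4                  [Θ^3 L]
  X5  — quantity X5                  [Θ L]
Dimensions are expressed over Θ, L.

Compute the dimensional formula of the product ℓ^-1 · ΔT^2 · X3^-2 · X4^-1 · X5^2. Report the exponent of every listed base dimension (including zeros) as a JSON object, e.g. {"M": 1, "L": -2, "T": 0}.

{"Θ": 7, "L": 6}

Exponent matrix [Θ,L] × [D,ℓ,ΔT,X1,X2,X3,X4,X5]:
  Θ: [ 0  0  1  3 -3 -3  3  1]
  L: [ 1  1  0 -2 -1 -3  1  1]
  [Θ]: (-1)·0+(2)·1+(-2)·-3+(-1)·3+(2)·1 = 7
  [L]: (-1)·1+(2)·0+(-2)·-3+(-1)·1+(2)·1 = 6
⇒ Θ^7 L^6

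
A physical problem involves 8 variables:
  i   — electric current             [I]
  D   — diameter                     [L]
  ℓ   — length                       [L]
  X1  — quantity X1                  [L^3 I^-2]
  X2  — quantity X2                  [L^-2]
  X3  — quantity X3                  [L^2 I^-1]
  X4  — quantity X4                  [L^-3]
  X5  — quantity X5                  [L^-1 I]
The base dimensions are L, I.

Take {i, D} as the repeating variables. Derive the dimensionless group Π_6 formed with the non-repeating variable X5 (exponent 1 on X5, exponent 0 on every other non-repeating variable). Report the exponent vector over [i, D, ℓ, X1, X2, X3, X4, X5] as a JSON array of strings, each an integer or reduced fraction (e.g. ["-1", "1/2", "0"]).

["-1", "1", "0", "0", "0", "0", "0", "1"]

Write exponents as rows L,I / cols i,D,ℓ,X1,X2,X3,X4,X5:
  L: [ 0  1  1  3 -2  2 -3 -1]
  I: [ 1  0  0 -2  0 -1  0  1]
RREF → pivots at {i,D} ⇒ r = 2
Pivot set = {i,D}, free = {ℓ,X1,X2,X3,X4,X5}
RREF:
  r0: [   1    0    0   -2    0   -1    0    1]
  r1: [   0    1    1    3   -2    2   -3   -1]
Fix exponent of X5 at 1, ℓ at 0, X1 at 0, X2 at 0, X3 at 0, X4 at 0; solve each RREF row for its pivot's exponent:
  r0: exp(i) + (1)·1 = 0 ⇒ exp(i) = -1
  r1: exp(D) + (-1)·1 = 0 ⇒ exp(D) = 1
Π_6 = i^-1 · D · X5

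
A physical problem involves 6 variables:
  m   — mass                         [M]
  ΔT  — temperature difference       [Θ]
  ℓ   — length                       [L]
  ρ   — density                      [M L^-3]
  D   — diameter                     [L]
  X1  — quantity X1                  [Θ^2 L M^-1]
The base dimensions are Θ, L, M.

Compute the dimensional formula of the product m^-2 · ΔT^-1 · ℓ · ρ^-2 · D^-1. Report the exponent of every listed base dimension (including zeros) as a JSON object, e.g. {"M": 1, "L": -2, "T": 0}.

{"Θ": -1, "L": 6, "M": -4}

Write exponents as rows Θ,L,M / cols m,ΔT,ℓ,ρ,D,X1:
  Θ: [ 0  1  0  0  0  2]
  L: [ 0  0  1 -3  1  1]
  M: [ 1  0  0  1  0 -1]
  [Θ]: (-2)·0+(-1)·1+(1)·0+(-2)·0+(-1)·0 = -1
  [L]: (-2)·0+(-1)·0+(1)·1+(-2)·-3+(-1)·1 = 6
  [M]: (-2)·1+(-1)·0+(1)·0+(-2)·1+(-1)·0 = -4
⇒ Θ^-1 L^6 M^-4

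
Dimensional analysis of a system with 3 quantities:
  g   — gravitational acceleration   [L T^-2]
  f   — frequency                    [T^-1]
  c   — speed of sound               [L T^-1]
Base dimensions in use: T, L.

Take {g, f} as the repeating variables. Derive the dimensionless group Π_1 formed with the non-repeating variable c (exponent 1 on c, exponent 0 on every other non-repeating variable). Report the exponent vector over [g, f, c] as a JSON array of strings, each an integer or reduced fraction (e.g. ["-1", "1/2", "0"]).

Exponent matrix [T,L] × [g,f,c]:
  T: [-2 -1 -1]
  L: [ 1  0  1]
Row reduction gives pivot columns g,f; rank = 2
Pivot set = {g,f}, free = {c}
RREF:
  r0: [   1    0    1]
  r1: [   0    1   -1]
Fix exponent of c at 1; solve each RREF row for its pivot's exponent:
  r0: exp(g) + (1)·1 = 0 ⇒ exp(g) = -1
  r1: exp(f) + (-1)·1 = 0 ⇒ exp(f) = 1
Π_1 = g^-1 · f · c

["-1", "1", "1"]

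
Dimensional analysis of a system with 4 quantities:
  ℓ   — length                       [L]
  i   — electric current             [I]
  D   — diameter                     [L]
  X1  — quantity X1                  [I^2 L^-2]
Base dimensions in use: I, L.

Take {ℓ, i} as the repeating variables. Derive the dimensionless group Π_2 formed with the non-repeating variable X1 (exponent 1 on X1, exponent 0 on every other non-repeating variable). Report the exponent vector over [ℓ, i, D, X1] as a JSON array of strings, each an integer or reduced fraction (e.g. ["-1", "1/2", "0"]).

Dimensional matrix (I×L by ℓ×i×D×X1):
  I: [ 0  1  0  2]
  L: [ 1  0  1 -2]
Row reduction gives pivot columns ℓ,i; rank = 2
Repeat: ℓ,i; free: D,X1
RREF:
  r0: [   1    0    1   -2]
  r1: [   0    1    0    2]
Fix exponent of X1 at 1, D at 0; solve each RREF row for its pivot's exponent:
  r0: exp(ℓ) + (-2)·1 = 0 ⇒ exp(ℓ) = 2
  r1: exp(i) + (2)·1 = 0 ⇒ exp(i) = -2
Π_2 = ℓ^2 · i^-2 · X1

["2", "-2", "0", "1"]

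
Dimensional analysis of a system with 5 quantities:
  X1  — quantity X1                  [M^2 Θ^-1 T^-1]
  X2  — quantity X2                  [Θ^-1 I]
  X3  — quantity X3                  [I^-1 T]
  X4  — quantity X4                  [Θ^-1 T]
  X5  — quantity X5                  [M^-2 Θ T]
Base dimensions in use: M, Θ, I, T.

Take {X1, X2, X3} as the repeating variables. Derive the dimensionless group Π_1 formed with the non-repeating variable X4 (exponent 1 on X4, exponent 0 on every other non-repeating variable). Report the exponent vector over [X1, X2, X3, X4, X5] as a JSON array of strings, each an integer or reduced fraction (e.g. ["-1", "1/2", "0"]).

["0", "-1", "-1", "1", "0"]

Write exponents as rows M,Θ,I,T / cols X1,X2,X3,X4,X5:
  M: [ 2  0  0  0 -2]
  Θ: [-1 -1  0 -1  1]
  I: [ 0  1 -1  0  0]
  T: [-1  0  1  1  1]
Row reduction gives pivot columns X1,X2,X3; rank = 3
Pivot set = {X1,X2,X3}, free = {X4,X5}
RREF:
  r0: [   1    0    0    0   -1]
  r1: [   0    1    0    1    0]
  r2: [   0    0    1    1    0]
  r3: [   0    0    0    0    0]
Fix exponent of X4 at 1, X5 at 0; solve each RREF row for its pivot's exponent:
  r0: exp(X1) + (0)·1 = 0 ⇒ exp(X1) = 0
  r1: exp(X2) + (1)·1 = 0 ⇒ exp(X2) = -1
  r2: exp(X3) + (1)·1 = 0 ⇒ exp(X3) = -1
Π_1 = X2^-1 · X3^-1 · X4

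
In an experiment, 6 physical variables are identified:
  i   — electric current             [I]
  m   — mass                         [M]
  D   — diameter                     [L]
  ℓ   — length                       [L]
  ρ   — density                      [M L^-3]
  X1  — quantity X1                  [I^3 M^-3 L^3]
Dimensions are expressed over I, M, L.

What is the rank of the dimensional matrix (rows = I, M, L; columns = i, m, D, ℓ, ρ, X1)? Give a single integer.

3

Dimensional matrix (I×M×L by i×m×D×ℓ×ρ×X1):
  I: [ 1  0  0  0  0  3]
  M: [ 0  1  0  0  1 -3]
  L: [ 0  0  1  1 -3  3]
RREF → pivots at {i,m,D} ⇒ r = 3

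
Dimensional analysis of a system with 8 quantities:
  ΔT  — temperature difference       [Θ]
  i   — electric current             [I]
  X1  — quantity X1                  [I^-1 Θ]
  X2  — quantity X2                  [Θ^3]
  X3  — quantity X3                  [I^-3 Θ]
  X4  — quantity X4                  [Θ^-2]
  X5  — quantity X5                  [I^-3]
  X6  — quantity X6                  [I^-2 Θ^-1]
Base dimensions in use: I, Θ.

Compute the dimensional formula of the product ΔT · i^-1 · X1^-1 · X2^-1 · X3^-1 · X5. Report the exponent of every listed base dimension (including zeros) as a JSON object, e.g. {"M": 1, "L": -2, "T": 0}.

Write exponents as rows I,Θ / cols ΔT,i,X1,X2,X3,X4,X5,X6:
  I: [ 0  1 -1  0 -3  0 -3 -2]
  Θ: [ 1  0  1  3  1 -2  0 -1]
  [I]: (1)·0+(-1)·1+(-1)·-1+(-1)·0+(-1)·-3+(1)·-3 = 0
  [Θ]: (1)·1+(-1)·0+(-1)·1+(-1)·3+(-1)·1+(1)·0 = -4
⇒ Θ^-4

{"I": 0, "Θ": -4}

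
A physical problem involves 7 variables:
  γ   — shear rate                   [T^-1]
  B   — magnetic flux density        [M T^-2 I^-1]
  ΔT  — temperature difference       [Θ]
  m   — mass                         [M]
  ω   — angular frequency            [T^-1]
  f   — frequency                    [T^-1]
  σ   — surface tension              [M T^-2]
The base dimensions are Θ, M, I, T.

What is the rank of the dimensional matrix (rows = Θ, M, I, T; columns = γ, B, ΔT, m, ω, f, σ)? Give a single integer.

4

Exponent matrix [Θ,M,I,T] × [γ,B,ΔT,m,ω,f,σ]:
  Θ: [ 0  0  1  0  0  0  0]
  M: [ 0  1  0  1  0  0  1]
  I: [ 0 -1  0  0  0  0  0]
  T: [-1 -2  0  0 -1 -1 -2]
RREF → pivots at {γ,B,ΔT,m} ⇒ r = 4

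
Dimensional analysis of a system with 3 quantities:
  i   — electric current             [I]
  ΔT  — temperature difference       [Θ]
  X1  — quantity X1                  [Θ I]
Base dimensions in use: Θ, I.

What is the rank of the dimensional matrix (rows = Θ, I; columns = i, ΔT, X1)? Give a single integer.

Write exponents as rows Θ,I / cols i,ΔT,X1:
  Θ: [ 0  1  1]
  I: [ 1  0  1]
Row reduction gives pivot columns i,ΔT; rank = 2

2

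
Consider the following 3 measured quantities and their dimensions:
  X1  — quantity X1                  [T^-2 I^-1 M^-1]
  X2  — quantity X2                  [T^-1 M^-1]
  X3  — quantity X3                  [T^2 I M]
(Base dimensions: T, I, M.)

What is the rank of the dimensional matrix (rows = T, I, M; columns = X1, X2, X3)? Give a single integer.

2

Exponent matrix [T,I,M] × [X1,X2,X3]:
  T: [-2 -1  2]
  I: [-1  0  1]
  M: [-1 -1  1]
Echelon form has 2 nonzero rows (pivots: X1,X2)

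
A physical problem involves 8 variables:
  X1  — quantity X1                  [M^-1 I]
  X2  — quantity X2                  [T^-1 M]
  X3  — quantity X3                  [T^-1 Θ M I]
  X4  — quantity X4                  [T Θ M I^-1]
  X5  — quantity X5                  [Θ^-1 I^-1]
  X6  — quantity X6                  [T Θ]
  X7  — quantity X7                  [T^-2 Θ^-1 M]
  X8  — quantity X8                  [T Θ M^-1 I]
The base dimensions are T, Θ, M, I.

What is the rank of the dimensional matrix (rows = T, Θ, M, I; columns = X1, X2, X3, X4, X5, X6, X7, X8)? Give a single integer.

3

Write exponents as rows T,Θ,M,I / cols X1,X2,X3,X4,X5,X6,X7,X8:
  T: [ 0 -1 -1  1  0  1 -2  1]
  Θ: [ 0  0  1  1 -1  1 -1  1]
  M: [-1  1  1  1  0  0  1 -1]
  I: [ 1  0  1 -1 -1  0  0  1]
RREF → pivots at {X1,X2,X3} ⇒ r = 3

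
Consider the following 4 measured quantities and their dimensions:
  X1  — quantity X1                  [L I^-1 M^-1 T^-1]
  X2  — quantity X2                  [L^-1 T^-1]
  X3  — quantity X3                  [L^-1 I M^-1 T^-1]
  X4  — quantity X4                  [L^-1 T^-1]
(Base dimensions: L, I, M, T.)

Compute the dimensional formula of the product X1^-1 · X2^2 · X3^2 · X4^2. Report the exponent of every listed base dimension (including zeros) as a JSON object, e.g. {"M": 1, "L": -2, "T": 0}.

Write exponents as rows L,I,M,T / cols X1,X2,X3,X4:
  L: [ 1 -1 -1 -1]
  I: [-1  0  1  0]
  M: [-1  0 -1  0]
  T: [-1 -1 -1 -1]
  [L]: (-1)·1+(2)·-1+(2)·-1+(2)·-1 = -7
  [I]: (-1)·-1+(2)·0+(2)·1+(2)·0 = 3
  [M]: (-1)·-1+(2)·0+(2)·-1+(2)·0 = -1
  [T]: (-1)·-1+(2)·-1+(2)·-1+(2)·-1 = -5
⇒ L^-7 I^3 M^-1 T^-5

{"L": -7, "I": 3, "M": -1, "T": -5}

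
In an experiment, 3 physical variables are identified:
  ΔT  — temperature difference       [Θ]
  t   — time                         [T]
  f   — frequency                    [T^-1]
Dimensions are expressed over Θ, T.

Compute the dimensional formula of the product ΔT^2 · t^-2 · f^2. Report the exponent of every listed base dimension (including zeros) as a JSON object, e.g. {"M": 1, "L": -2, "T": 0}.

Write exponents as rows Θ,T / cols ΔT,t,f:
  Θ: [ 1  0  0]
  T: [ 0  1 -1]
  [Θ]: (2)·1+(-2)·0+(2)·0 = 2
  [T]: (2)·0+(-2)·1+(2)·-1 = -4
⇒ Θ^2 T^-4

{"Θ": 2, "T": -4}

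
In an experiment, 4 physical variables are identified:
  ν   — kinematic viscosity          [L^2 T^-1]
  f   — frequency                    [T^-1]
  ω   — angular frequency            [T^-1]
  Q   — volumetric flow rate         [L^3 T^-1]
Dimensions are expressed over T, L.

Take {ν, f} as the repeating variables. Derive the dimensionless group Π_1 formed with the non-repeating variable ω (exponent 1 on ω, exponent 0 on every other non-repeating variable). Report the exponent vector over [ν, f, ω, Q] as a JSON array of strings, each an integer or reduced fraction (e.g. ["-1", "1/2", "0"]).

["0", "-1", "1", "0"]

Exponent matrix [T,L] × [ν,f,ω,Q]:
  T: [-1 -1 -1 -1]
  L: [ 2  0  0  3]
Echelon form has 2 nonzero rows (pivots: ν,f)
Repeat: ν,f; free: ω,Q
RREF:
  r0: [   1    0    0  3/2]
  r1: [   0    1    1 -1/2]
Fix exponent of ω at 1, Q at 0; solve each RREF row for its pivot's exponent:
  r0: exp(ν) + (0)·1 = 0 ⇒ exp(ν) = 0
  r1: exp(f) + (1)·1 = 0 ⇒ exp(f) = -1
Π_1 = f^-1 · ω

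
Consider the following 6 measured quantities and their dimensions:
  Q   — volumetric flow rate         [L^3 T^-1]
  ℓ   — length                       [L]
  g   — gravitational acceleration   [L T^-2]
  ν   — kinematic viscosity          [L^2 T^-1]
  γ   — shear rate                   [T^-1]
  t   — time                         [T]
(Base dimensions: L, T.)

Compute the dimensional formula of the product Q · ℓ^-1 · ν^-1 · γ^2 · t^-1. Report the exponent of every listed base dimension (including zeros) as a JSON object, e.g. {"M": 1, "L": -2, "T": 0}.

Write exponents as rows L,T / cols Q,ℓ,g,ν,γ,t:
  L: [ 3  1  1  2  0  0]
  T: [-1  0 -2 -1 -1  1]
  [L]: (1)·3+(-1)·1+(-1)·2+(2)·0+(-1)·0 = 0
  [T]: (1)·-1+(-1)·0+(-1)·-1+(2)·-1+(-1)·1 = -3
⇒ T^-3

{"L": 0, "T": -3}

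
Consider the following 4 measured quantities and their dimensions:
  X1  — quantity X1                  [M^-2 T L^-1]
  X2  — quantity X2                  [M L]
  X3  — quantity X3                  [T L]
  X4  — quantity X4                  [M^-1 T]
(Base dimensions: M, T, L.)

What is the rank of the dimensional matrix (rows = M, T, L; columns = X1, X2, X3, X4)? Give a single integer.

2

Exponent matrix [M,T,L] × [X1,X2,X3,X4]:
  M: [-2  1  0 -1]
  T: [ 1  0  1  1]
  L: [-1  1  1  0]
Row reduction gives pivot columns X1,X2; rank = 2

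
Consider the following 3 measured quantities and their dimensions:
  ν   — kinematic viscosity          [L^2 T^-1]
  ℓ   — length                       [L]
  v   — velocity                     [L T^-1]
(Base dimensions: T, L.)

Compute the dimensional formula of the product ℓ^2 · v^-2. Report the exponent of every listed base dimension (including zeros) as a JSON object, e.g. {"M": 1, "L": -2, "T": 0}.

Dimensional matrix (T×L by ν×ℓ×v):
  T: [-1  0 -1]
  L: [ 2  1  1]
  [T]: (2)·0+(-2)·-1 = 2
  [L]: (2)·1+(-2)·1 = 0
⇒ T^2

{"T": 2, "L": 0}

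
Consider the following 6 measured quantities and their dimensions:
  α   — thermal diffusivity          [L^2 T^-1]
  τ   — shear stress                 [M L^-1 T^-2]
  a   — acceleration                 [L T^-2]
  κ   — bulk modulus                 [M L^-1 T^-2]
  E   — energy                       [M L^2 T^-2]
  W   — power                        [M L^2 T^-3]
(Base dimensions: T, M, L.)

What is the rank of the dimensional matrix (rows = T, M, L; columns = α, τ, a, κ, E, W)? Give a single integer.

3

Write exponents as rows T,M,L / cols α,τ,a,κ,E,W:
  T: [-1 -2 -2 -2 -2 -3]
  M: [ 0  1  0  1  1  1]
  L: [ 2 -1  1 -1  2  2]
Echelon form has 3 nonzero rows (pivots: α,τ,a)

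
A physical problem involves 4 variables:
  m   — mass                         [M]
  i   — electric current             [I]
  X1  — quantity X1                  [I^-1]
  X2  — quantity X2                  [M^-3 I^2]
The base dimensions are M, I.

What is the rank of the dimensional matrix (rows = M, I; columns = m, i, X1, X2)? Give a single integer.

Write exponents as rows M,I / cols m,i,X1,X2:
  M: [ 1  0  0 -3]
  I: [ 0  1 -1  2]
RREF → pivots at {m,i} ⇒ r = 2

2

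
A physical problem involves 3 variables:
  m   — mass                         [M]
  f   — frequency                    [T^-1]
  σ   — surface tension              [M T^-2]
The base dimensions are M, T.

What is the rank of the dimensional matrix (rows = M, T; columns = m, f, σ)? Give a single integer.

Exponent matrix [M,T] × [m,f,σ]:
  M: [ 1  0  1]
  T: [ 0 -1 -2]
RREF → pivots at {m,f} ⇒ r = 2

2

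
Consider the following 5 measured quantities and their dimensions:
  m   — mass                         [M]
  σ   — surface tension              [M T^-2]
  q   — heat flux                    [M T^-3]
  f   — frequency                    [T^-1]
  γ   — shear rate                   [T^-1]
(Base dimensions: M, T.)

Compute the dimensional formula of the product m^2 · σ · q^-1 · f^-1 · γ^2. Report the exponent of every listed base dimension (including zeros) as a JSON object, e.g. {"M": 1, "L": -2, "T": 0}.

Dimensional matrix (M×T by m×σ×q×f×γ):
  M: [ 1  1  1  0  0]
  T: [ 0 -2 -3 -1 -1]
  [M]: (2)·1+(1)·1+(-1)·1+(-1)·0+(2)·0 = 2
  [T]: (2)·0+(1)·-2+(-1)·-3+(-1)·-1+(2)·-1 = 0
⇒ M^2

{"M": 2, "T": 0}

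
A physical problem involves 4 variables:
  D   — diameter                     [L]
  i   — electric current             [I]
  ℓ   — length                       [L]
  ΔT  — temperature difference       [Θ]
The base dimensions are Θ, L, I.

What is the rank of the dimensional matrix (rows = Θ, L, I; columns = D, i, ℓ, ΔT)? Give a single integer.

3

Exponent matrix [Θ,L,I] × [D,i,ℓ,ΔT]:
  Θ: [ 0  0  0  1]
  L: [ 1  0  1  0]
  I: [ 0  1  0  0]
Row reduction gives pivot columns D,i,ΔT; rank = 3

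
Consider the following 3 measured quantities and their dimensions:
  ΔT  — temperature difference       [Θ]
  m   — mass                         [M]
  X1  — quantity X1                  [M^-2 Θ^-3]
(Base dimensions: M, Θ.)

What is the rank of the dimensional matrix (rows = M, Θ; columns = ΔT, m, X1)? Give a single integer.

2

Dimensional matrix (M×Θ by ΔT×m×X1):
  M: [ 0  1 -2]
  Θ: [ 1  0 -3]
Echelon form has 2 nonzero rows (pivots: ΔT,m)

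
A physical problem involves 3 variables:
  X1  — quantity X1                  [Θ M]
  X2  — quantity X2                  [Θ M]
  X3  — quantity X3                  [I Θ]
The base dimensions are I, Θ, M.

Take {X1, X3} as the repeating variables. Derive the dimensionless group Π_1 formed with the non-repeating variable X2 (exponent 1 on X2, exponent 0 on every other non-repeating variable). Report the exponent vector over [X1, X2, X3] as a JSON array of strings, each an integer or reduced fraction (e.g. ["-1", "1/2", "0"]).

["-1", "1", "0"]

Exponent matrix [I,Θ,M] × [X1,X2,X3]:
  I: [ 0  0  1]
  Θ: [ 1  1  1]
  M: [ 1  1  0]
RREF → pivots at {X1,X3} ⇒ r = 2
Pivot set = {X1,X3}, free = {X2}
RREF:
  r0: [   1    1    0]
  r1: [   0    0    1]
  r2: [   0    0    0]
Fix exponent of X2 at 1; solve each RREF row for its pivot's exponent:
  r0: exp(X1) + (1)·1 = 0 ⇒ exp(X1) = -1
  r1: exp(X3) + (0)·1 = 0 ⇒ exp(X3) = 0
Π_1 = X1^-1 · X2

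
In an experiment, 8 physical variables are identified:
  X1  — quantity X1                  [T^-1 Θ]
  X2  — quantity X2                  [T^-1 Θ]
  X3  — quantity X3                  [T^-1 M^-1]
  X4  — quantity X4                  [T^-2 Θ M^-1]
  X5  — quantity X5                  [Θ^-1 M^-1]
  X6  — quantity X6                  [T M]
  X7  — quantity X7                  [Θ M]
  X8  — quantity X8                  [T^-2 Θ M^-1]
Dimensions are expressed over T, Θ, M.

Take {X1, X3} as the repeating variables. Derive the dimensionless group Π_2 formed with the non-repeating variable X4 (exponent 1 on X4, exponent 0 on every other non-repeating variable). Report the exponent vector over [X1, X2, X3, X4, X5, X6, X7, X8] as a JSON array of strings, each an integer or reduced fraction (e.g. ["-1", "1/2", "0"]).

["-1", "0", "-1", "1", "0", "0", "0", "0"]

Write exponents as rows T,Θ,M / cols X1,X2,X3,X4,X5,X6,X7,X8:
  T: [-1 -1 -1 -2  0  1  0 -2]
  Θ: [ 1  1  0  1 -1  0  1  1]
  M: [ 0  0 -1 -1 -1  1  1 -1]
RREF → pivots at {X1,X3} ⇒ r = 2
Repeat: X1,X3; free: X2,X4,X5,X6,X7,X8
RREF:
  r0: [   1    1    0    1   -1    0    1    1]
  r1: [   0    0    1    1    1   -1   -1    1]
  r2: [   0    0    0    0    0    0    0    0]
Fix exponent of X4 at 1, X2 at 0, X5 at 0, X6 at 0, X7 at 0, X8 at 0; solve each RREF row for its pivot's exponent:
  r0: exp(X1) + (1)·1 = 0 ⇒ exp(X1) = -1
  r1: exp(X3) + (1)·1 = 0 ⇒ exp(X3) = -1
Π_2 = X1^-1 · X3^-1 · X4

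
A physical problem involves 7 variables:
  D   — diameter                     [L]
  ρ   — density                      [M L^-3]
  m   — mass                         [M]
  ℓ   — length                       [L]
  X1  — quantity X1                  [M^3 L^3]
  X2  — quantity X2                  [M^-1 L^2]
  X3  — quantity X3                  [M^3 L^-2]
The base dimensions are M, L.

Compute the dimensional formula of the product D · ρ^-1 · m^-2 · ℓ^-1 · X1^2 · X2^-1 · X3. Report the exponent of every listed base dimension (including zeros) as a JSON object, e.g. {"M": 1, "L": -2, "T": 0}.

{"M": 7, "L": 5}

Exponent matrix [M,L] × [D,ρ,m,ℓ,X1,X2,X3]:
  M: [ 0  1  1  0  3 -1  3]
  L: [ 1 -3  0  1  3  2 -2]
  [M]: (1)·0+(-1)·1+(-2)·1+(-1)·0+(2)·3+(-1)·-1+(1)·3 = 7
  [L]: (1)·1+(-1)·-3+(-2)·0+(-1)·1+(2)·3+(-1)·2+(1)·-2 = 5
⇒ M^7 L^5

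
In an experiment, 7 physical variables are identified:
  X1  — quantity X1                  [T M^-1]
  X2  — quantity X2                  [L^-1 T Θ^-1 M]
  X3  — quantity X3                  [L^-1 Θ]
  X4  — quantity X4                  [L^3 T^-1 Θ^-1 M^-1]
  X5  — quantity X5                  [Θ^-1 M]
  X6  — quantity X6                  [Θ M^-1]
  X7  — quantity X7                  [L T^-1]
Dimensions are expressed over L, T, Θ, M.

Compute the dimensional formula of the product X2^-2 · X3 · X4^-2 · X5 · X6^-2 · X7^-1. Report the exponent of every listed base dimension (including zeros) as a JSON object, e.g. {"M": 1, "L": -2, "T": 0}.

Dimensional matrix (L×T×Θ×M by X1×X2×X3×X4×X5×X6×X7):
  L: [ 0 -1 -1  3  0  0  1]
  T: [ 1  1  0 -1  0  0 -1]
  Θ: [ 0 -1  1 -1 -1  1  0]
  M: [-1  1  0 -1  1 -1  0]
  [L]: (-2)·-1+(1)·-1+(-2)·3+(1)·0+(-2)·0+(-1)·1 = -6
  [T]: (-2)·1+(1)·0+(-2)·-1+(1)·0+(-2)·0+(-1)·-1 = 1
  [Θ]: (-2)·-1+(1)·1+(-2)·-1+(1)·-1+(-2)·1+(-1)·0 = 2
  [M]: (-2)·1+(1)·0+(-2)·-1+(1)·1+(-2)·-1+(-1)·0 = 3
⇒ L^-6 T Θ^2 M^3

{"L": -6, "T": 1, "Θ": 2, "M": 3}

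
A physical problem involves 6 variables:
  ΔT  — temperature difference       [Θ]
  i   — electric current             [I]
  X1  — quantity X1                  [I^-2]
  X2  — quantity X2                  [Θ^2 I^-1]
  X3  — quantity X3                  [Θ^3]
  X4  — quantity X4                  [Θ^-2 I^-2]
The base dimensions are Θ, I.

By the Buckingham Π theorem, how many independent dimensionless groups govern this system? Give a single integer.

4

Dimensional matrix (Θ×I by ΔT×i×X1×X2×X3×X4):
  Θ: [ 1  0  0  2  3 -2]
  I: [ 0  1 -2 -1  0 -2]
Echelon form has 2 nonzero rows (pivots: ΔT,i)
Π count = n − r = 6 − 2 = 4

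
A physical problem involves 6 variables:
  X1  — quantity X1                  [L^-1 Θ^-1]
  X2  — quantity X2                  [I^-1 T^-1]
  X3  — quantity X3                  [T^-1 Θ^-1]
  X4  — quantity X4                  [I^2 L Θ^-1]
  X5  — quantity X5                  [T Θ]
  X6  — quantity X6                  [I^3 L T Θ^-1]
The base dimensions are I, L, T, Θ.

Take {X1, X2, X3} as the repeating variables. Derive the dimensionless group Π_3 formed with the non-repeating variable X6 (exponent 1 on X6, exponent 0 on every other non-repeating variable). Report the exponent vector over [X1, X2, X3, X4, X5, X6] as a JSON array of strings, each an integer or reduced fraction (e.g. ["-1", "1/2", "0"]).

Write exponents as rows I,L,T,Θ / cols X1,X2,X3,X4,X5,X6:
  I: [ 0 -1  0  2  0  3]
  L: [-1  0  0  1  0  1]
  T: [ 0 -1 -1  0  1  1]
  Θ: [-1  0 -1 -1  1 -1]
Echelon form has 3 nonzero rows (pivots: X1,X2,X3)
Repeat: X1,X2,X3; free: X4,X5,X6
RREF:
  r0: [   1    0    0   -1    0   -1]
  r1: [   0    1    0   -2    0   -3]
  r2: [   0    0    1    2   -1    2]
  r3: [   0    0    0    0    0    0]
Fix exponent of X6 at 1, X4 at 0, X5 at 0; solve each RREF row for its pivot's exponent:
  r0: exp(X1) + (-1)·1 = 0 ⇒ exp(X1) = 1
  r1: exp(X2) + (-3)·1 = 0 ⇒ exp(X2) = 3
  r2: exp(X3) + (2)·1 = 0 ⇒ exp(X3) = -2
Π_3 = X1 · X2^3 · X3^-2 · X6

["1", "3", "-2", "0", "0", "1"]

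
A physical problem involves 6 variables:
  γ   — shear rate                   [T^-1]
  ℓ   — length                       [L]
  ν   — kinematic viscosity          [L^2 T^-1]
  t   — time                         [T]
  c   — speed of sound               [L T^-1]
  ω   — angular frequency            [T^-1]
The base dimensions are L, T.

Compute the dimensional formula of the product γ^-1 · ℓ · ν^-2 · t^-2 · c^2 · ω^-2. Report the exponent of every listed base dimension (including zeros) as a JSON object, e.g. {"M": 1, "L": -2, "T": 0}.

{"L": -1, "T": 1}

Dimensional matrix (L×T by γ×ℓ×ν×t×c×ω):
  L: [ 0  1  2  0  1  0]
  T: [-1  0 -1  1 -1 -1]
  [L]: (-1)·0+(1)·1+(-2)·2+(-2)·0+(2)·1+(-2)·0 = -1
  [T]: (-1)·-1+(1)·0+(-2)·-1+(-2)·1+(2)·-1+(-2)·-1 = 1
⇒ L^-1 T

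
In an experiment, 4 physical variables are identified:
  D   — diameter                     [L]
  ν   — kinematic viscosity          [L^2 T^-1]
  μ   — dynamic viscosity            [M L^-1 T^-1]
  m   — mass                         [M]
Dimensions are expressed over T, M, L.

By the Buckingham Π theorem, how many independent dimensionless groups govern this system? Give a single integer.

Dimensional matrix (T×M×L by D×ν×μ×m):
  T: [ 0 -1 -1  0]
  M: [ 0  0  1  1]
  L: [ 1  2 -1  0]
Row reduction gives pivot columns D,ν,μ; rank = 3
Π count = n − r = 4 − 3 = 1

1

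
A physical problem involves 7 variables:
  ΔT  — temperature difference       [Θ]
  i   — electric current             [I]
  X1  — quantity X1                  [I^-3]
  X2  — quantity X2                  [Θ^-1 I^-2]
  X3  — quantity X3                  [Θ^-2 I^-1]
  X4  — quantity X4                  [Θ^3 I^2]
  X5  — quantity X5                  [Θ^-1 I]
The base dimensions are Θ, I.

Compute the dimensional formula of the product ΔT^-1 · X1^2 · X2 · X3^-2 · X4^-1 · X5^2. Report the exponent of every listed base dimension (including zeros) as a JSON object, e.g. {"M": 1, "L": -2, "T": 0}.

Dimensional matrix (Θ×I by ΔT×i×X1×X2×X3×X4×X5):
  Θ: [ 1  0  0 -1 -2  3 -1]
  I: [ 0  1 -3 -2 -1  2  1]
  [Θ]: (-1)·1+(2)·0+(1)·-1+(-2)·-2+(-1)·3+(2)·-1 = -3
  [I]: (-1)·0+(2)·-3+(1)·-2+(-2)·-1+(-1)·2+(2)·1 = -6
⇒ Θ^-3 I^-6

{"Θ": -3, "I": -6}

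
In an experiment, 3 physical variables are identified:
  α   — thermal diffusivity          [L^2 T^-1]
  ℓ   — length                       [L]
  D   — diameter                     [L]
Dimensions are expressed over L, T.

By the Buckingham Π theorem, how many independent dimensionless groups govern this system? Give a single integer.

1

Dimensional matrix (L×T by α×ℓ×D):
  L: [ 2  1  1]
  T: [-1  0  0]
Row reduction gives pivot columns α,ℓ; rank = 2
n=3, r=2 ⇒ 1 dimensionless group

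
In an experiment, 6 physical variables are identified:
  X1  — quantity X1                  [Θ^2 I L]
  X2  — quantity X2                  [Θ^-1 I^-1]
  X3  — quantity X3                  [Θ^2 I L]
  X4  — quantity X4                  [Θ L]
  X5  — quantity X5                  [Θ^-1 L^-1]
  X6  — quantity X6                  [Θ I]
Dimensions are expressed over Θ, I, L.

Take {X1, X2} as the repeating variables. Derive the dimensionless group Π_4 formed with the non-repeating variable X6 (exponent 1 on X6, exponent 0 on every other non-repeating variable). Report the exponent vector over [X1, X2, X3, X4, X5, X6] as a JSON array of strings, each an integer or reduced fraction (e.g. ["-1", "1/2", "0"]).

Dimensional matrix (Θ×I×L by X1×X2×X3×X4×X5×X6):
  Θ: [ 2 -1  2  1 -1  1]
  I: [ 1 -1  1  0  0  1]
  L: [ 1  0  1  1 -1  0]
Row reduction gives pivot columns X1,X2; rank = 2
Repeat: X1,X2; free: X3,X4,X5,X6
RREF:
  r0: [   1    0    1    1   -1    0]
  r1: [   0    1    0    1   -1   -1]
  r2: [   0    0    0    0    0    0]
Fix exponent of X6 at 1, X3 at 0, X4 at 0, X5 at 0; solve each RREF row for its pivot's exponent:
  r0: exp(X1) + (0)·1 = 0 ⇒ exp(X1) = 0
  r1: exp(X2) + (-1)·1 = 0 ⇒ exp(X2) = 1
Π_4 = X2 · X6

["0", "1", "0", "0", "0", "1"]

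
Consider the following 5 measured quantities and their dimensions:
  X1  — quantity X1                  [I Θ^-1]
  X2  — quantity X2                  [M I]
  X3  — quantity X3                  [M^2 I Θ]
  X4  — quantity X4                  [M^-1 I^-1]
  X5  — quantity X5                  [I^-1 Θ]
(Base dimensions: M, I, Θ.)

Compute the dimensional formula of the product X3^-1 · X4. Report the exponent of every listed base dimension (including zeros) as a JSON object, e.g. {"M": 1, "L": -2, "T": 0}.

{"M": -3, "I": -2, "Θ": -1}

Exponent matrix [M,I,Θ] × [X1,X2,X3,X4,X5]:
  M: [ 0  1  2 -1  0]
  I: [ 1  1  1 -1 -1]
  Θ: [-1  0  1  0  1]
  [M]: (-1)·2+(1)·-1 = -3
  [I]: (-1)·1+(1)·-1 = -2
  [Θ]: (-1)·1+(1)·0 = -1
⇒ M^-3 I^-2 Θ^-1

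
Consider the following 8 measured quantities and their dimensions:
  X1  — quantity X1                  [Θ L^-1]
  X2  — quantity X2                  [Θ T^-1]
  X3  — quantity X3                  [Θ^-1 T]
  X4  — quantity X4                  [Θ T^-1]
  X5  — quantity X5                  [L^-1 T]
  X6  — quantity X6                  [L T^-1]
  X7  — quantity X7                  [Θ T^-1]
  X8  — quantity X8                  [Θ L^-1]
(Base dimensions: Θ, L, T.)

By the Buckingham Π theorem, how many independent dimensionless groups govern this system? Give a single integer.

Dimensional matrix (Θ×L×T by X1×X2×X3×X4×X5×X6×X7×X8):
  Θ: [ 1  1 -1  1  0  0  1  1]
  L: [-1  0  0  0 -1  1  0 -1]
  T: [ 0 -1  1 -1  1 -1 -1  0]
Row reduction gives pivot columns X1,X2; rank = 2
n=8, r=2 ⇒ 6 dimensionless groups

6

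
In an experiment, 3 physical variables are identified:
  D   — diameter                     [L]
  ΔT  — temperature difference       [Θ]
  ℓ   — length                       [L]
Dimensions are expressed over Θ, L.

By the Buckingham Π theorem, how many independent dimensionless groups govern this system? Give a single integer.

Write exponents as rows Θ,L / cols D,ΔT,ℓ:
  Θ: [ 0  1  0]
  L: [ 1  0  1]
Echelon form has 2 nonzero rows (pivots: D,ΔT)
n=3, r=2 ⇒ 1 dimensionless group

1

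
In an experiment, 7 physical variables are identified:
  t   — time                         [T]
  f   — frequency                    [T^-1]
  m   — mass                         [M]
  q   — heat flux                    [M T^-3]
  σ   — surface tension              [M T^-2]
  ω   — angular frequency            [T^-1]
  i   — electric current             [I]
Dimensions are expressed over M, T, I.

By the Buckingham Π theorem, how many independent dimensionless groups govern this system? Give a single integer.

Dimensional matrix (M×T×I by t×f×m×q×σ×ω×i):
  M: [ 0  0  1  1  1  0  0]
  T: [ 1 -1  0 -3 -2 -1  0]
  I: [ 0  0  0  0  0  0  1]
Row reduction gives pivot columns t,m,i; rank = 3
Π count = n − r = 7 − 3 = 4

4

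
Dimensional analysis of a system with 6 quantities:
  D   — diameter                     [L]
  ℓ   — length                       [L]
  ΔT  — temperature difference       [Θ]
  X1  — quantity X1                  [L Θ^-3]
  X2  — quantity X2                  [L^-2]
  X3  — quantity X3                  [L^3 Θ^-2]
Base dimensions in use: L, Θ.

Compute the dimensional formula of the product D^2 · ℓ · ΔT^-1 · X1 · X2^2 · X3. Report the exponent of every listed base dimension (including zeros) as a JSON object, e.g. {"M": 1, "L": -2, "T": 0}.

{"L": 3, "Θ": -6}

Dimensional matrix (L×Θ by D×ℓ×ΔT×X1×X2×X3):
  L: [ 1  1  0  1 -2  3]
  Θ: [ 0  0  1 -3  0 -2]
  [L]: (2)·1+(1)·1+(-1)·0+(1)·1+(2)·-2+(1)·3 = 3
  [Θ]: (2)·0+(1)·0+(-1)·1+(1)·-3+(2)·0+(1)·-2 = -6
⇒ L^3 Θ^-6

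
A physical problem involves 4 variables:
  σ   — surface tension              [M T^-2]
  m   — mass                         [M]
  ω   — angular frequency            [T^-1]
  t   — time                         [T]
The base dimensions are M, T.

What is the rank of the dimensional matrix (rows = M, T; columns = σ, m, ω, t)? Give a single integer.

Dimensional matrix (M×T by σ×m×ω×t):
  M: [ 1  1  0  0]
  T: [-2  0 -1  1]
Row reduction gives pivot columns σ,m; rank = 2

2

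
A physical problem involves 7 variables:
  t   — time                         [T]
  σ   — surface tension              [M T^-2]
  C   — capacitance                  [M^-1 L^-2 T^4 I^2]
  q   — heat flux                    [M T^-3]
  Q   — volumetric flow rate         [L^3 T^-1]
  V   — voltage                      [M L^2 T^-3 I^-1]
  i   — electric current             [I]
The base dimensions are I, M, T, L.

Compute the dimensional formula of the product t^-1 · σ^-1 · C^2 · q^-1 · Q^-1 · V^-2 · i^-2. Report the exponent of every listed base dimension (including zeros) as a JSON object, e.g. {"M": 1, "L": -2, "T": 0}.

Exponent matrix [I,M,T,L] × [t,σ,C,q,Q,V,i]:
  I: [ 0  0  2  0  0 -1  1]
  M: [ 0  1 -1  1  0  1  0]
  T: [ 1 -2  4 -3 -1 -3  0]
  L: [ 0  0 -2  0  3  2  0]
  [I]: (-1)·0+(-1)·0+(2)·2+(-1)·0+(-1)·0+(-2)·-1+(-2)·1 = 4
  [M]: (-1)·0+(-1)·1+(2)·-1+(-1)·1+(-1)·0+(-2)·1+(-2)·0 = -6
  [T]: (-1)·1+(-1)·-2+(2)·4+(-1)·-3+(-1)·-1+(-2)·-3+(-2)·0 = 19
  [L]: (-1)·0+(-1)·0+(2)·-2+(-1)·0+(-1)·3+(-2)·2+(-2)·0 = -11
⇒ I^4 M^-6 T^19 L^-11

{"I": 4, "M": -6, "T": 19, "L": -11}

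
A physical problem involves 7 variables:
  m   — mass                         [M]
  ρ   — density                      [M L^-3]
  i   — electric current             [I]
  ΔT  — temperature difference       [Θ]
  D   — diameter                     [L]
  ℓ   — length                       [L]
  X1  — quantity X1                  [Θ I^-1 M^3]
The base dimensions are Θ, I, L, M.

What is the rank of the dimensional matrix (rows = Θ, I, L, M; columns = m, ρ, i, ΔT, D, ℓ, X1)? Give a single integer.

Dimensional matrix (Θ×I×L×M by m×ρ×i×ΔT×D×ℓ×X1):
  Θ: [ 0  0  0  1  0  0  1]
  I: [ 0  0  1  0  0  0 -1]
  L: [ 0 -3  0  0  1  1  0]
  M: [ 1  1  0  0  0  0  3]
RREF → pivots at {m,ρ,i,ΔT} ⇒ r = 4

4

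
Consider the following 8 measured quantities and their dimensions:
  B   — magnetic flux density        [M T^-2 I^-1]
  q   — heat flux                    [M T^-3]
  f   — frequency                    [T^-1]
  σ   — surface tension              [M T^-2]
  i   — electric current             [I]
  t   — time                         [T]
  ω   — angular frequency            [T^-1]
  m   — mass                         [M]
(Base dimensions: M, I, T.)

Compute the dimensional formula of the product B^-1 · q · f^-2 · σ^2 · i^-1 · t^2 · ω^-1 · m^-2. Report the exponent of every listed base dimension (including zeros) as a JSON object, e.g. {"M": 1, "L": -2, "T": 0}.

Exponent matrix [M,I,T] × [B,q,f,σ,i,t,ω,m]:
  M: [ 1  1  0  1  0  0  0  1]
  I: [-1  0  0  0  1  0  0  0]
  T: [-2 -3 -1 -2  0  1 -1  0]
  [M]: (-1)·1+(1)·1+(-2)·0+(2)·1+(-1)·0+(2)·0+(-1)·0+(-2)·1 = 0
  [I]: (-1)·-1+(1)·0+(-2)·0+(2)·0+(-1)·1+(2)·0+(-1)·0+(-2)·0 = 0
  [T]: (-1)·-2+(1)·-3+(-2)·-1+(2)·-2+(-1)·0+(2)·1+(-1)·-1+(-2)·0 = 0
⇒ 1 (dimensionless)

{"M": 0, "I": 0, "T": 0}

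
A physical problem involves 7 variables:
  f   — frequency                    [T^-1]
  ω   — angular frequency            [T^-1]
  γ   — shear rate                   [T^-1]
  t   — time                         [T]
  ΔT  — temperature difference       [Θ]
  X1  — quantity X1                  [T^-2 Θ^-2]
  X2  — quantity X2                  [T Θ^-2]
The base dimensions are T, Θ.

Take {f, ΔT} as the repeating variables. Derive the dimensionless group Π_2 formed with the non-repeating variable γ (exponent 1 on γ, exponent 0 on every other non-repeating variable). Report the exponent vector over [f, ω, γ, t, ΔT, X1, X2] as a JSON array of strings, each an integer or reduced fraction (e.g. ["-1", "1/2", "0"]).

Dimensional matrix (T×Θ by f×ω×γ×t×ΔT×X1×X2):
  T: [-1 -1 -1  1  0 -2  1]
  Θ: [ 0  0  0  0  1 -2 -2]
Row reduction gives pivot columns f,ΔT; rank = 2
Pivot set = {f,ΔT}, free = {ω,γ,t,X1,X2}
RREF:
  r0: [   1    1    1   -1    0    2   -1]
  r1: [   0    0    0    0    1   -2   -2]
Fix exponent of γ at 1, ω at 0, t at 0, X1 at 0, X2 at 0; solve each RREF row for its pivot's exponent:
  r0: exp(f) + (1)·1 = 0 ⇒ exp(f) = -1
  r1: exp(ΔT) + (0)·1 = 0 ⇒ exp(ΔT) = 0
Π_2 = f^-1 · γ

["-1", "0", "1", "0", "0", "0", "0"]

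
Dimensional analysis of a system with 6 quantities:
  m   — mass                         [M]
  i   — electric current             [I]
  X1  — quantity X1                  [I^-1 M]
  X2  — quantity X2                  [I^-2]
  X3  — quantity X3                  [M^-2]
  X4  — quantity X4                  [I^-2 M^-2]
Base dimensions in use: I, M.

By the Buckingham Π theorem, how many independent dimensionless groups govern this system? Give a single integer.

Write exponents as rows I,M / cols m,i,X1,X2,X3,X4:
  I: [ 0  1 -1 -2  0 -2]
  M: [ 1  0  1  0 -2 -2]
RREF → pivots at {m,i} ⇒ r = 2
6 vars − rank 2 = 4 Π groups

4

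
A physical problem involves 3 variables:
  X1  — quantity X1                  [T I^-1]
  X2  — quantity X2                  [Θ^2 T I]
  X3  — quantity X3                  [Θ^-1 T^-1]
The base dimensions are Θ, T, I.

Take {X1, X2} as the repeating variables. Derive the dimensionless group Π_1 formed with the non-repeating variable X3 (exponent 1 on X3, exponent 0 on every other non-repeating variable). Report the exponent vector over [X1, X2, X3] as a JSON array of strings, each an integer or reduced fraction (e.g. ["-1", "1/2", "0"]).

Exponent matrix [Θ,T,I] × [X1,X2,X3]:
  Θ: [ 0  2 -1]
  T: [ 1  1 -1]
  I: [-1  1  0]
Row reduction gives pivot columns X1,X2; rank = 2
Repeat: X1,X2; free: X3
RREF:
  r0: [   1    0 -1/2]
  r1: [   0    1 -1/2]
  r2: [   0    0    0]
Fix exponent of X3 at 1; solve each RREF row for its pivot's exponent:
  r0: exp(X1) + (-1/2)·1 = 0 ⇒ exp(X1) = 1/2
  r1: exp(X2) + (-1/2)·1 = 0 ⇒ exp(X2) = 1/2
Π_1 = X1^(1/2) · X2^(1/2) · X3

["1/2", "1/2", "1"]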